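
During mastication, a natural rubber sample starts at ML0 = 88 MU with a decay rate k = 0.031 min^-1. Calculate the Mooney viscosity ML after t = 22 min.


ML = ML0 * exp(-k * t)
ML = 88 * exp(-0.031 * 22)
ML = 88 * 0.5056
ML = 44.49 MU

44.49 MU


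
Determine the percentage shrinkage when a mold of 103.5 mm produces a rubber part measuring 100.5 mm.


Shrinkage = (mold - part) / mold * 100
= (103.5 - 100.5) / 103.5 * 100
= 3.0 / 103.5 * 100
= 2.9%

2.9%


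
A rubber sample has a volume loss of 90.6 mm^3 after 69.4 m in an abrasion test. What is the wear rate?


Rate = volume_loss / distance
= 90.6 / 69.4
= 1.305 mm^3/m

1.305 mm^3/m


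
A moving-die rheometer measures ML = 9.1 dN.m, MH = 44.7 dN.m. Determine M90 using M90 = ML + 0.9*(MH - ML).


M90 = ML + 0.9 * (MH - ML)
M90 = 9.1 + 0.9 * (44.7 - 9.1)
M90 = 9.1 + 0.9 * 35.6
M90 = 41.14 dN.m

41.14 dN.m


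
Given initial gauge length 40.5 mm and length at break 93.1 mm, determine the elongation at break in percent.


Elongation = (Lf - L0) / L0 * 100
= (93.1 - 40.5) / 40.5 * 100
= 52.6 / 40.5 * 100
= 129.9%

129.9%


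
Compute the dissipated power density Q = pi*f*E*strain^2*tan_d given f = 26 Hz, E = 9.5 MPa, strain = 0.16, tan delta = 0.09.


Q = pi * f * E * strain^2 * tan_d
= pi * 26 * 9.5 * 0.16^2 * 0.09
= pi * 26 * 9.5 * 0.0256 * 0.09
= 1.7878

Q = 1.7878


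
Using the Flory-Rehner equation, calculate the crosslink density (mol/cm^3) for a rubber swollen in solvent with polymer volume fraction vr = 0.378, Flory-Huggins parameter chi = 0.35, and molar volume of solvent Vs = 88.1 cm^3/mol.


ln(1 - vr) = ln(1 - 0.378) = -0.4748
Numerator = -((-0.4748) + 0.378 + 0.35 * 0.378^2) = 0.0468
Denominator = 88.1 * (0.378^(1/3) - 0.378/2) = 47.0492
nu = 0.0468 / 47.0492 = 9.9483e-04 mol/cm^3

9.9483e-04 mol/cm^3


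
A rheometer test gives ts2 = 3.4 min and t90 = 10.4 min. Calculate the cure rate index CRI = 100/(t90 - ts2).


CRI = 100 / (t90 - ts2)
= 100 / (10.4 - 3.4)
= 100 / 7.0
= 14.29 min^-1

14.29 min^-1


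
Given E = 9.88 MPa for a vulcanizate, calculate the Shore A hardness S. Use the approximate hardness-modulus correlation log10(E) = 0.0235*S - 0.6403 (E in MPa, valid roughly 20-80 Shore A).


log10(E) = 0.0235*S - 0.6403  =>  S = (log10(E) + 0.6403) / 0.0235
log10(9.88) = 0.994757
S = (0.994757 + 0.6403) / 0.0235 = 1.635057 / 0.0235
S = 69.6

Shore A = 69.6


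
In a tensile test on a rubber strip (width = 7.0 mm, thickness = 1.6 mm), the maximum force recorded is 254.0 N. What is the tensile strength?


Area = width * thickness = 7.0 * 1.6 = 11.2 mm^2
TS = force / area = 254.0 / 11.2 = 22.68 MPa

22.68 MPa


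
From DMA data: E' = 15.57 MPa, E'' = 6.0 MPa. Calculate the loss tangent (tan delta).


tan delta = E'' / E'
= 6.0 / 15.57
= 0.3854

tan delta = 0.3854


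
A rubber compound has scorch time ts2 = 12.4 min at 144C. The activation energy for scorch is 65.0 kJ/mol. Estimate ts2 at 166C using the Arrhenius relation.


Convert temperatures: T1 = 144 + 273.15 = 417.15 K, T2 = 166 + 273.15 = 439.15 K
ts2_new = 12.4 * exp(65000 / 8.314 * (1/439.15 - 1/417.15))
1/T2 - 1/T1 = -1.2009e-04
ts2_new = 4.85 min

4.85 min


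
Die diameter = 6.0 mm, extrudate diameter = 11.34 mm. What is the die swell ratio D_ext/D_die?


Die swell ratio = D_extrudate / D_die
= 11.34 / 6.0
= 1.89

Die swell = 1.89


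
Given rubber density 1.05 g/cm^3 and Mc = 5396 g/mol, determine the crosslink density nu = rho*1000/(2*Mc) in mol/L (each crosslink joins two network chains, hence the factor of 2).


nu = rho * 1000 / (2 * Mc)
nu = 1.05 * 1000 / (2 * 5396)
nu = 1050.0 / 10792
nu = 0.0973 mol/L

0.0973 mol/L


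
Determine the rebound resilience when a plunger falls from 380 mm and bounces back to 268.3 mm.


Resilience = h_rebound / h_drop * 100
= 268.3 / 380 * 100
= 70.6%

70.6%


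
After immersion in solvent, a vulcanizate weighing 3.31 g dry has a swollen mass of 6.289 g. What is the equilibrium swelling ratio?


Q = W_swollen / W_dry
Q = 6.289 / 3.31
Q = 1.9

Q = 1.9


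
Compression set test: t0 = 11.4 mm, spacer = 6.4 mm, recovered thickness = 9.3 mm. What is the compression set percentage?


CS = (t0 - recovered) / (t0 - ts) * 100
= (11.4 - 9.3) / (11.4 - 6.4) * 100
= 2.1 / 5.0 * 100
= 42.0%

42.0%


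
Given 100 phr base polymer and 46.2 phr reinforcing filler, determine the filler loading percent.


Filler % = filler / (rubber + filler) * 100
= 46.2 / (100 + 46.2) * 100
= 46.2 / 146.2 * 100
= 31.6%

31.6%


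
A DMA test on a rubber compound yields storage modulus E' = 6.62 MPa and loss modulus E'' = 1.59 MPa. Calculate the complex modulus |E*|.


|E*| = sqrt(E'^2 + E''^2)
= sqrt(6.62^2 + 1.59^2)
= sqrt(43.8244 + 2.5281)
= 6.808 MPa

6.808 MPa


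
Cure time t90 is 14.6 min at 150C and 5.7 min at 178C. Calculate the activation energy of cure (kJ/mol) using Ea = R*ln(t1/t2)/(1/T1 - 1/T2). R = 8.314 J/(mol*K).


T1 = 423.15 K, T2 = 451.15 K
1/T1 - 1/T2 = 1.4667e-04
ln(t1/t2) = ln(14.6/5.7) = 0.9406
Ea = 8.314 * 0.9406 / 1.4667e-04 = 53315.2752 J/mol
Ea = 53.32 kJ/mol

53.32 kJ/mol


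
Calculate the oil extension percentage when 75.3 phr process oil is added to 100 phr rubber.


Oil % = oil / (100 + oil) * 100
= 75.3 / (100 + 75.3) * 100
= 75.3 / 175.3 * 100
= 42.95%

42.95%


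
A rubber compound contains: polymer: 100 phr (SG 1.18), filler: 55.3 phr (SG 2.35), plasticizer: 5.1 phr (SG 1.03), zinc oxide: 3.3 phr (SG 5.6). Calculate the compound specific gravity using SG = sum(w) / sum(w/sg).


Sum of weights = 163.7
Volume contributions:
  polymer: 100/1.18 = 84.7458
  filler: 55.3/2.35 = 23.5319
  plasticizer: 5.1/1.03 = 4.9515
  zinc oxide: 3.3/5.6 = 0.5893
Sum of volumes = 113.8184
SG = 163.7 / 113.8184 = 1.438

SG = 1.438


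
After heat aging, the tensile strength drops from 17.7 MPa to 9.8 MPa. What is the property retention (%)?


Retention = aged / original * 100
= 9.8 / 17.7 * 100
= 55.4%

55.4%


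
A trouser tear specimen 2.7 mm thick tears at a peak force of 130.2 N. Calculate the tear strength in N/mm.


Tear strength = force / thickness
= 130.2 / 2.7
= 48.22 N/mm

48.22 N/mm


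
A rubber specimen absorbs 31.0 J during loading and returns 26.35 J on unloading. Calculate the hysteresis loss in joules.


Hysteresis loss = loading - unloading
= 31.0 - 26.35
= 4.65 J

4.65 J


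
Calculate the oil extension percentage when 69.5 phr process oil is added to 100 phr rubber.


Oil % = oil / (100 + oil) * 100
= 69.5 / (100 + 69.5) * 100
= 69.5 / 169.5 * 100
= 41.0%

41.0%


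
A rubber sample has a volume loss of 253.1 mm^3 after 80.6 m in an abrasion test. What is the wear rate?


Rate = volume_loss / distance
= 253.1 / 80.6
= 3.14 mm^3/m

3.14 mm^3/m


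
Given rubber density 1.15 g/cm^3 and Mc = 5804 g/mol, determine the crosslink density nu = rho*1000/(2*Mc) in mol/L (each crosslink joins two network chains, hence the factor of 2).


nu = rho * 1000 / (2 * Mc)
nu = 1.15 * 1000 / (2 * 5804)
nu = 1150.0 / 11608
nu = 0.0991 mol/L

0.0991 mol/L


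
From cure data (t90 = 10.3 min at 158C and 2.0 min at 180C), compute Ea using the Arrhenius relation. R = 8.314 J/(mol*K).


T1 = 431.15 K, T2 = 453.15 K
1/T1 - 1/T2 = 1.1260e-04
ln(t1/t2) = ln(10.3/2.0) = 1.6390
Ea = 8.314 * 1.6390 / 1.1260e-04 = 121014.0504 J/mol
Ea = 121.01 kJ/mol

121.01 kJ/mol


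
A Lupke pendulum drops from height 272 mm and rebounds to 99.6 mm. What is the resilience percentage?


Resilience = h_rebound / h_drop * 100
= 99.6 / 272 * 100
= 36.6%

36.6%


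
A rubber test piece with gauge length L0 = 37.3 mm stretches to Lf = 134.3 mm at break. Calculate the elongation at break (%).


Elongation = (Lf - L0) / L0 * 100
= (134.3 - 37.3) / 37.3 * 100
= 97.0 / 37.3 * 100
= 260.1%

260.1%


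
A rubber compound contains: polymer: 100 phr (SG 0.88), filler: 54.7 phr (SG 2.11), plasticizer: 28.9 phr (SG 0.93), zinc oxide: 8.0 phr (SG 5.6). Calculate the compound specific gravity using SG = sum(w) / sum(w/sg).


Sum of weights = 191.6
Volume contributions:
  polymer: 100/0.88 = 113.6364
  filler: 54.7/2.11 = 25.9242
  plasticizer: 28.9/0.93 = 31.0753
  zinc oxide: 8.0/5.6 = 1.4286
Sum of volumes = 172.0644
SG = 191.6 / 172.0644 = 1.114

SG = 1.114


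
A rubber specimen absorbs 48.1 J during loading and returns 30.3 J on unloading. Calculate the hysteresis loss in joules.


Hysteresis loss = loading - unloading
= 48.1 - 30.3
= 17.8 J

17.8 J


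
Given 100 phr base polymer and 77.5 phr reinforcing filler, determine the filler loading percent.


Filler % = filler / (rubber + filler) * 100
= 77.5 / (100 + 77.5) * 100
= 77.5 / 177.5 * 100
= 43.66%

43.66%


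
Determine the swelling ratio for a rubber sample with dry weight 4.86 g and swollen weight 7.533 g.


Q = W_swollen / W_dry
Q = 7.533 / 4.86
Q = 1.55

Q = 1.55


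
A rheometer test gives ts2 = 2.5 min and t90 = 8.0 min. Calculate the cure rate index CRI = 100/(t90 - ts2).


CRI = 100 / (t90 - ts2)
= 100 / (8.0 - 2.5)
= 100 / 5.5
= 18.18 min^-1

18.18 min^-1


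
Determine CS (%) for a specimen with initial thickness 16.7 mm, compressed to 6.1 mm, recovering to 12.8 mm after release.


CS = (t0 - recovered) / (t0 - ts) * 100
= (16.7 - 12.8) / (16.7 - 6.1) * 100
= 3.9 / 10.6 * 100
= 36.8%

36.8%


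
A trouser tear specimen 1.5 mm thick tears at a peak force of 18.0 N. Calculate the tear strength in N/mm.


Tear strength = force / thickness
= 18.0 / 1.5
= 12.0 N/mm

12.0 N/mm


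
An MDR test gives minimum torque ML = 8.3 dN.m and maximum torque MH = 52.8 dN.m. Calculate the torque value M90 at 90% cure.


M90 = ML + 0.9 * (MH - ML)
M90 = 8.3 + 0.9 * (52.8 - 8.3)
M90 = 8.3 + 0.9 * 44.5
M90 = 48.35 dN.m

48.35 dN.m


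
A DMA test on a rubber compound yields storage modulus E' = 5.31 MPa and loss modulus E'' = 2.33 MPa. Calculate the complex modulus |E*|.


|E*| = sqrt(E'^2 + E''^2)
= sqrt(5.31^2 + 2.33^2)
= sqrt(28.1961 + 5.4289)
= 5.799 MPa

5.799 MPa


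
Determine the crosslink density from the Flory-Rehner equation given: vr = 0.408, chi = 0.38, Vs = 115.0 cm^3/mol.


ln(1 - vr) = ln(1 - 0.408) = -0.5242
Numerator = -((-0.5242) + 0.408 + 0.38 * 0.408^2) = 0.0530
Denominator = 115.0 * (0.408^(1/3) - 0.408/2) = 61.8339
nu = 0.0530 / 61.8339 = 8.5701e-04 mol/cm^3

8.5701e-04 mol/cm^3


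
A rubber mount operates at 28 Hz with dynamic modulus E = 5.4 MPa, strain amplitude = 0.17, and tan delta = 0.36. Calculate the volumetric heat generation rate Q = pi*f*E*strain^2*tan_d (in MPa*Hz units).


Q = pi * f * E * strain^2 * tan_d
= pi * 28 * 5.4 * 0.17^2 * 0.36
= pi * 28 * 5.4 * 0.0289 * 0.36
= 4.9420

Q = 4.9420


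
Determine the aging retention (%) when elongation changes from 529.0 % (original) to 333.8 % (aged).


Retention = aged / original * 100
= 333.8 / 529.0 * 100
= 63.1%

63.1%


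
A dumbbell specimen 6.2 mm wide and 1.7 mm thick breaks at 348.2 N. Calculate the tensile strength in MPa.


Area = width * thickness = 6.2 * 1.7 = 10.54 mm^2
TS = force / area = 348.2 / 10.54 = 33.04 MPa

33.04 MPa


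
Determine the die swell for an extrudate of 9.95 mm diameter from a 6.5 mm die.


Die swell ratio = D_extrudate / D_die
= 9.95 / 6.5
= 1.531

Die swell = 1.531


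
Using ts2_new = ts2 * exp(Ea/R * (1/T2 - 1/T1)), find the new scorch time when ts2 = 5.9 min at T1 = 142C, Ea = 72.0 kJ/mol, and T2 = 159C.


Convert temperatures: T1 = 142 + 273.15 = 415.15 K, T2 = 159 + 273.15 = 432.15 K
ts2_new = 5.9 * exp(72000 / 8.314 * (1/432.15 - 1/415.15))
1/T2 - 1/T1 = -9.4757e-05
ts2_new = 2.6 min

2.6 min


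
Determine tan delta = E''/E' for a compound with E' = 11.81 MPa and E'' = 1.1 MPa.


tan delta = E'' / E'
= 1.1 / 11.81
= 0.0931

tan delta = 0.0931


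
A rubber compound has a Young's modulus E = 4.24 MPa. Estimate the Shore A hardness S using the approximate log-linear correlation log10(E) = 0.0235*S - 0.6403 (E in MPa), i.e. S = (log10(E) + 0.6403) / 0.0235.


log10(E) = 0.0235*S - 0.6403  =>  S = (log10(E) + 0.6403) / 0.0235
log10(4.24) = 0.627366
S = (0.627366 + 0.6403) / 0.0235 = 1.267666 / 0.0235
S = 53.9

Shore A = 53.9


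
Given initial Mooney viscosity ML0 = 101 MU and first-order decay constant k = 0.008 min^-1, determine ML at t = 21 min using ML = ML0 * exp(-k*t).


ML = ML0 * exp(-k * t)
ML = 101 * exp(-0.008 * 21)
ML = 101 * 0.8454
ML = 85.38 MU

85.38 MU


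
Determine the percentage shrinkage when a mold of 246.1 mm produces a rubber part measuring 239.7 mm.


Shrinkage = (mold - part) / mold * 100
= (246.1 - 239.7) / 246.1 * 100
= 6.4 / 246.1 * 100
= 2.6%

2.6%


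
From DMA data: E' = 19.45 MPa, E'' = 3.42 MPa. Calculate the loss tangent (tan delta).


tan delta = E'' / E'
= 3.42 / 19.45
= 0.1758

tan delta = 0.1758


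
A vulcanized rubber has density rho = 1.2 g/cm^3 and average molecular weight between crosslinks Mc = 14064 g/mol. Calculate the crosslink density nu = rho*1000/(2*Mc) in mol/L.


nu = rho * 1000 / (2 * Mc)
nu = 1.2 * 1000 / (2 * 14064)
nu = 1200.0 / 28128
nu = 0.0427 mol/L

0.0427 mol/L


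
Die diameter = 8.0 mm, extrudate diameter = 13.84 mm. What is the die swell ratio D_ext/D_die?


Die swell ratio = D_extrudate / D_die
= 13.84 / 8.0
= 1.73

Die swell = 1.73


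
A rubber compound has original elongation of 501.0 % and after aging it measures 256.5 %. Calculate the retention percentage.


Retention = aged / original * 100
= 256.5 / 501.0 * 100
= 51.2%

51.2%


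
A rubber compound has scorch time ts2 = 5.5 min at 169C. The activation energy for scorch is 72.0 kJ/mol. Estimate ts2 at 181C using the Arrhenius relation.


Convert temperatures: T1 = 169 + 273.15 = 442.15 K, T2 = 181 + 273.15 = 454.15 K
ts2_new = 5.5 * exp(72000 / 8.314 * (1/454.15 - 1/442.15))
1/T2 - 1/T1 = -5.9760e-05
ts2_new = 3.28 min

3.28 min


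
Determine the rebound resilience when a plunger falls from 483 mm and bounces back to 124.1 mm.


Resilience = h_rebound / h_drop * 100
= 124.1 / 483 * 100
= 25.7%

25.7%


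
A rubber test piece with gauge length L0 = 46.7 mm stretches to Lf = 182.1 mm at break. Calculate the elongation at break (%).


Elongation = (Lf - L0) / L0 * 100
= (182.1 - 46.7) / 46.7 * 100
= 135.4 / 46.7 * 100
= 289.9%

289.9%


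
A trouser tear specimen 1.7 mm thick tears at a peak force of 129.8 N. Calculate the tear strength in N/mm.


Tear strength = force / thickness
= 129.8 / 1.7
= 76.35 N/mm

76.35 N/mm


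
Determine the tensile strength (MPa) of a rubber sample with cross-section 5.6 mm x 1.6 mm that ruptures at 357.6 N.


Area = width * thickness = 5.6 * 1.6 = 8.96 mm^2
TS = force / area = 357.6 / 8.96 = 39.91 MPa

39.91 MPa


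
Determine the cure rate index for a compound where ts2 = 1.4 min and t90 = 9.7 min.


CRI = 100 / (t90 - ts2)
= 100 / (9.7 - 1.4)
= 100 / 8.3
= 12.05 min^-1

12.05 min^-1


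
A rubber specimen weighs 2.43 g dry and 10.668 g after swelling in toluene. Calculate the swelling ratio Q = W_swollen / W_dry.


Q = W_swollen / W_dry
Q = 10.668 / 2.43
Q = 4.39

Q = 4.39


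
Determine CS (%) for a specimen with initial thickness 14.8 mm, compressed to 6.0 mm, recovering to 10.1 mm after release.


CS = (t0 - recovered) / (t0 - ts) * 100
= (14.8 - 10.1) / (14.8 - 6.0) * 100
= 4.7 / 8.8 * 100
= 53.4%

53.4%


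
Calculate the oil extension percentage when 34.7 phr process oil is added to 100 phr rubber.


Oil % = oil / (100 + oil) * 100
= 34.7 / (100 + 34.7) * 100
= 34.7 / 134.7 * 100
= 25.76%

25.76%


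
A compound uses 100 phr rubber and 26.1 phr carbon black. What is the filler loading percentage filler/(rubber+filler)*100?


Filler % = filler / (rubber + filler) * 100
= 26.1 / (100 + 26.1) * 100
= 26.1 / 126.1 * 100
= 20.7%

20.7%


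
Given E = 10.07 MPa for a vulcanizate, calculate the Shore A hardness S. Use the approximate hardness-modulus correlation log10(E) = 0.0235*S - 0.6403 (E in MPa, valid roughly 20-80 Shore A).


log10(E) = 0.0235*S - 0.6403  =>  S = (log10(E) + 0.6403) / 0.0235
log10(10.07) = 1.003029
S = (1.003029 + 0.6403) / 0.0235 = 1.643329 / 0.0235
S = 69.9

Shore A = 69.9


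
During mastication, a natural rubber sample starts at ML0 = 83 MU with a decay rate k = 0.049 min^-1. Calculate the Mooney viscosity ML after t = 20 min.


ML = ML0 * exp(-k * t)
ML = 83 * exp(-0.049 * 20)
ML = 83 * 0.3753
ML = 31.15 MU

31.15 MU


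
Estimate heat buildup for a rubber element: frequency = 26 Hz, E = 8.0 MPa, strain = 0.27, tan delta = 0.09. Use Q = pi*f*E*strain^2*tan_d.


Q = pi * f * E * strain^2 * tan_d
= pi * 26 * 8.0 * 0.27^2 * 0.09
= pi * 26 * 8.0 * 0.0729 * 0.09
= 4.2873

Q = 4.2873


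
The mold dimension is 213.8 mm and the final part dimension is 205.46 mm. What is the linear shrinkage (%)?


Shrinkage = (mold - part) / mold * 100
= (213.8 - 205.46) / 213.8 * 100
= 8.34 / 213.8 * 100
= 3.9%

3.9%


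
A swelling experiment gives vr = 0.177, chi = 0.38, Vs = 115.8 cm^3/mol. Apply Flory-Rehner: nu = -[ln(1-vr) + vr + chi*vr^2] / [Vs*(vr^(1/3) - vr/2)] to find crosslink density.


ln(1 - vr) = ln(1 - 0.177) = -0.1948
Numerator = -((-0.1948) + 0.177 + 0.38 * 0.177^2) = 0.0059
Denominator = 115.8 * (0.177^(1/3) - 0.177/2) = 54.7696
nu = 0.0059 / 54.7696 = 1.0762e-04 mol/cm^3

1.0762e-04 mol/cm^3


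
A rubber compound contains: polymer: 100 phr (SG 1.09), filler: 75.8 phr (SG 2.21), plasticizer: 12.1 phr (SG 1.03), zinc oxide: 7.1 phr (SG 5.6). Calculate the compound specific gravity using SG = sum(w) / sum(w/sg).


Sum of weights = 195.0
Volume contributions:
  polymer: 100/1.09 = 91.7431
  filler: 75.8/2.21 = 34.2986
  plasticizer: 12.1/1.03 = 11.7476
  zinc oxide: 7.1/5.6 = 1.2679
Sum of volumes = 139.0572
SG = 195.0 / 139.0572 = 1.402

SG = 1.402


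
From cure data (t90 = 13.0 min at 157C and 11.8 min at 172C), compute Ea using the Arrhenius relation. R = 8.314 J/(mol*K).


T1 = 430.15 K, T2 = 445.15 K
1/T1 - 1/T2 = 7.8337e-05
ln(t1/t2) = ln(13.0/11.8) = 0.0968
Ea = 8.314 * 0.0968 / 7.8337e-05 = 10278.8354 J/mol
Ea = 10.28 kJ/mol

10.28 kJ/mol


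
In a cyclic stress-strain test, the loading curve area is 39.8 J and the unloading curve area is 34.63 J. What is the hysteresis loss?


Hysteresis loss = loading - unloading
= 39.8 - 34.63
= 5.17 J

5.17 J


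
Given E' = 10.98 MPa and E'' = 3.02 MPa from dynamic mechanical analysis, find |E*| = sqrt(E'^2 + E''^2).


|E*| = sqrt(E'^2 + E''^2)
= sqrt(10.98^2 + 3.02^2)
= sqrt(120.5604 + 9.1204)
= 11.388 MPa

11.388 MPa


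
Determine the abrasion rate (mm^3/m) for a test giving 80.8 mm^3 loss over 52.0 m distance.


Rate = volume_loss / distance
= 80.8 / 52.0
= 1.554 mm^3/m

1.554 mm^3/m


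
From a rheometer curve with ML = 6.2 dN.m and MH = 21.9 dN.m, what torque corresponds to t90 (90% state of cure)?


M90 = ML + 0.9 * (MH - ML)
M90 = 6.2 + 0.9 * (21.9 - 6.2)
M90 = 6.2 + 0.9 * 15.7
M90 = 20.33 dN.m

20.33 dN.m


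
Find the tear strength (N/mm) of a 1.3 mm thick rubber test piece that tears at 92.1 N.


Tear strength = force / thickness
= 92.1 / 1.3
= 70.85 N/mm

70.85 N/mm


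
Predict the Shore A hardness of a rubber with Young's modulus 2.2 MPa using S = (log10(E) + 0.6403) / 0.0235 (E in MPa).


log10(E) = 0.0235*S - 0.6403  =>  S = (log10(E) + 0.6403) / 0.0235
log10(2.2) = 0.342423
S = (0.342423 + 0.6403) / 0.0235 = 0.982723 / 0.0235
S = 41.8

Shore A = 41.8


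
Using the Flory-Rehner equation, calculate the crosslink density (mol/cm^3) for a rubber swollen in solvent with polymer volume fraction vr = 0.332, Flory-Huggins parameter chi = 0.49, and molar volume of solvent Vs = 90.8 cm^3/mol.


ln(1 - vr) = ln(1 - 0.332) = -0.4035
Numerator = -((-0.4035) + 0.332 + 0.49 * 0.332^2) = 0.0175
Denominator = 90.8 * (0.332^(1/3) - 0.332/2) = 47.8003
nu = 0.0175 / 47.8003 = 3.6521e-04 mol/cm^3

3.6521e-04 mol/cm^3


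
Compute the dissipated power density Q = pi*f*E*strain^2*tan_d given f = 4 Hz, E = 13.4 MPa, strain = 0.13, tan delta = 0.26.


Q = pi * f * E * strain^2 * tan_d
= pi * 4 * 13.4 * 0.13^2 * 0.26
= pi * 4 * 13.4 * 0.0169 * 0.26
= 0.7399

Q = 0.7399


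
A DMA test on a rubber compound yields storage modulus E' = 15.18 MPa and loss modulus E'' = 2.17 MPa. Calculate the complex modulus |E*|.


|E*| = sqrt(E'^2 + E''^2)
= sqrt(15.18^2 + 2.17^2)
= sqrt(230.4324 + 4.7089)
= 15.334 MPa

15.334 MPa


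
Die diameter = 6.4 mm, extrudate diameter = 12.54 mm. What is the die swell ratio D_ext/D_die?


Die swell ratio = D_extrudate / D_die
= 12.54 / 6.4
= 1.959

Die swell = 1.959


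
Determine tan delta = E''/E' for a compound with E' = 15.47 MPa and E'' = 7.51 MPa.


tan delta = E'' / E'
= 7.51 / 15.47
= 0.4855

tan delta = 0.4855


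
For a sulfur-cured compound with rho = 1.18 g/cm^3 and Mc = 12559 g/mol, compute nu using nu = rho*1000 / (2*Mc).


nu = rho * 1000 / (2 * Mc)
nu = 1.18 * 1000 / (2 * 12559)
nu = 1180.0 / 25118
nu = 0.0470 mol/L

0.0470 mol/L


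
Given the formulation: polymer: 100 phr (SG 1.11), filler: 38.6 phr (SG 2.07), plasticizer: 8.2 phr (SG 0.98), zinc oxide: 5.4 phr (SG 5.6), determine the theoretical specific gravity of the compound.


Sum of weights = 152.2
Volume contributions:
  polymer: 100/1.11 = 90.0901
  filler: 38.6/2.07 = 18.6473
  plasticizer: 8.2/0.98 = 8.3673
  zinc oxide: 5.4/5.6 = 0.9643
Sum of volumes = 118.0691
SG = 152.2 / 118.0691 = 1.289

SG = 1.289


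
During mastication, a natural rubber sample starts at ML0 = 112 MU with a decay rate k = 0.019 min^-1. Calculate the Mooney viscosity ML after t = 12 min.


ML = ML0 * exp(-k * t)
ML = 112 * exp(-0.019 * 12)
ML = 112 * 0.7961
ML = 89.17 MU

89.17 MU


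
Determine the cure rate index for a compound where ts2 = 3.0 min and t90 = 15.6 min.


CRI = 100 / (t90 - ts2)
= 100 / (15.6 - 3.0)
= 100 / 12.6
= 7.94 min^-1

7.94 min^-1


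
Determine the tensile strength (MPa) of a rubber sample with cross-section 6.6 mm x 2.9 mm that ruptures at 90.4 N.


Area = width * thickness = 6.6 * 2.9 = 19.14 mm^2
TS = force / area = 90.4 / 19.14 = 4.72 MPa

4.72 MPa


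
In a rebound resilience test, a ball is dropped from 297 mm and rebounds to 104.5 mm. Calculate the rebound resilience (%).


Resilience = h_rebound / h_drop * 100
= 104.5 / 297 * 100
= 35.2%

35.2%


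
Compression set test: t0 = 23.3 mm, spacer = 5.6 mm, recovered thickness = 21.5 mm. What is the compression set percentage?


CS = (t0 - recovered) / (t0 - ts) * 100
= (23.3 - 21.5) / (23.3 - 5.6) * 100
= 1.8 / 17.7 * 100
= 10.2%

10.2%


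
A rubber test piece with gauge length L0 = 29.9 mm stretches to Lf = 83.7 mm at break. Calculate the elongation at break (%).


Elongation = (Lf - L0) / L0 * 100
= (83.7 - 29.9) / 29.9 * 100
= 53.8 / 29.9 * 100
= 179.9%

179.9%


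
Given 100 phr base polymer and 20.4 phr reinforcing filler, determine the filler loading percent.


Filler % = filler / (rubber + filler) * 100
= 20.4 / (100 + 20.4) * 100
= 20.4 / 120.4 * 100
= 16.94%

16.94%


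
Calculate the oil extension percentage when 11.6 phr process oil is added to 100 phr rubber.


Oil % = oil / (100 + oil) * 100
= 11.6 / (100 + 11.6) * 100
= 11.6 / 111.6 * 100
= 10.39%

10.39%


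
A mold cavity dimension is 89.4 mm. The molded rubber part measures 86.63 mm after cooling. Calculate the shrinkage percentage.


Shrinkage = (mold - part) / mold * 100
= (89.4 - 86.63) / 89.4 * 100
= 2.77 / 89.4 * 100
= 3.1%

3.1%


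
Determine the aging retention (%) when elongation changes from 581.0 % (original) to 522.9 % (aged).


Retention = aged / original * 100
= 522.9 / 581.0 * 100
= 90.0%

90.0%


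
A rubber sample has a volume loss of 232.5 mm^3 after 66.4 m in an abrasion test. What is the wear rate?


Rate = volume_loss / distance
= 232.5 / 66.4
= 3.502 mm^3/m

3.502 mm^3/m


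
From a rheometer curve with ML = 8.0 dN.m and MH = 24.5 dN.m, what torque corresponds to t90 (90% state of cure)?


M90 = ML + 0.9 * (MH - ML)
M90 = 8.0 + 0.9 * (24.5 - 8.0)
M90 = 8.0 + 0.9 * 16.5
M90 = 22.85 dN.m

22.85 dN.m


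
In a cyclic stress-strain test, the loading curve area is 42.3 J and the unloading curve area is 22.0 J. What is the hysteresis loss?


Hysteresis loss = loading - unloading
= 42.3 - 22.0
= 20.3 J

20.3 J


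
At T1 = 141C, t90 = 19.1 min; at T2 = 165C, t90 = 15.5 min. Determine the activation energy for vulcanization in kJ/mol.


T1 = 414.15 K, T2 = 438.15 K
1/T1 - 1/T2 = 1.3226e-04
ln(t1/t2) = ln(19.1/15.5) = 0.2088
Ea = 8.314 * 0.2088 / 1.3226e-04 = 13128.3525 J/mol
Ea = 13.13 kJ/mol

13.13 kJ/mol


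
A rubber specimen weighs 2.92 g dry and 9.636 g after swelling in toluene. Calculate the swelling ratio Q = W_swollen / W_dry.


Q = W_swollen / W_dry
Q = 9.636 / 2.92
Q = 3.3

Q = 3.3


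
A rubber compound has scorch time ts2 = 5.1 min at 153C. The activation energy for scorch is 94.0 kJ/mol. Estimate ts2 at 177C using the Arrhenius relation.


Convert temperatures: T1 = 153 + 273.15 = 426.15 K, T2 = 177 + 273.15 = 450.15 K
ts2_new = 5.1 * exp(94000 / 8.314 * (1/450.15 - 1/426.15))
1/T2 - 1/T1 = -1.2511e-04
ts2_new = 1.24 min

1.24 min


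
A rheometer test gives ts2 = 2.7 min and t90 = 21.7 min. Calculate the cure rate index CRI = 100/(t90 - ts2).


CRI = 100 / (t90 - ts2)
= 100 / (21.7 - 2.7)
= 100 / 19.0
= 5.26 min^-1

5.26 min^-1


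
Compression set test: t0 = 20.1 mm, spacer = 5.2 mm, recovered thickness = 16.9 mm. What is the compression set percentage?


CS = (t0 - recovered) / (t0 - ts) * 100
= (20.1 - 16.9) / (20.1 - 5.2) * 100
= 3.2 / 14.9 * 100
= 21.5%

21.5%


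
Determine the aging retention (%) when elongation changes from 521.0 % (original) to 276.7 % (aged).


Retention = aged / original * 100
= 276.7 / 521.0 * 100
= 53.1%

53.1%


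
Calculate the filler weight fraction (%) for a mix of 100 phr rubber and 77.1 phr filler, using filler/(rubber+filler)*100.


Filler % = filler / (rubber + filler) * 100
= 77.1 / (100 + 77.1) * 100
= 77.1 / 177.1 * 100
= 43.53%

43.53%


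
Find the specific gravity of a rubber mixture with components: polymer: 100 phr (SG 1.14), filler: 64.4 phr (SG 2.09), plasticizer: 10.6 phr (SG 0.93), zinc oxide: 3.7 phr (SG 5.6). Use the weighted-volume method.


Sum of weights = 178.7
Volume contributions:
  polymer: 100/1.14 = 87.7193
  filler: 64.4/2.09 = 30.8134
  plasticizer: 10.6/0.93 = 11.3978
  zinc oxide: 3.7/5.6 = 0.6607
Sum of volumes = 130.5913
SG = 178.7 / 130.5913 = 1.368

SG = 1.368


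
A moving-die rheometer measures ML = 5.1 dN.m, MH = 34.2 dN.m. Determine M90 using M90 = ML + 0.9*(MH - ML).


M90 = ML + 0.9 * (MH - ML)
M90 = 5.1 + 0.9 * (34.2 - 5.1)
M90 = 5.1 + 0.9 * 29.1
M90 = 31.29 dN.m

31.29 dN.m


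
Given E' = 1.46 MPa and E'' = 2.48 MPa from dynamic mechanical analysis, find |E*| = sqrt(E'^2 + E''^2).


|E*| = sqrt(E'^2 + E''^2)
= sqrt(1.46^2 + 2.48^2)
= sqrt(2.1316 + 6.1504)
= 2.878 MPa

2.878 MPa


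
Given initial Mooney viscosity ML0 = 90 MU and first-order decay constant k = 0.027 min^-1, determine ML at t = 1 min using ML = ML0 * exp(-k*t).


ML = ML0 * exp(-k * t)
ML = 90 * exp(-0.027 * 1)
ML = 90 * 0.9734
ML = 87.6 MU

87.6 MU


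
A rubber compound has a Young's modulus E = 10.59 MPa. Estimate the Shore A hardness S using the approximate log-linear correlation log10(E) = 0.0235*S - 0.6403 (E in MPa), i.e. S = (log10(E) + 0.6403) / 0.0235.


log10(E) = 0.0235*S - 0.6403  =>  S = (log10(E) + 0.6403) / 0.0235
log10(10.59) = 1.024896
S = (1.024896 + 0.6403) / 0.0235 = 1.665196 / 0.0235
S = 70.9

Shore A = 70.9


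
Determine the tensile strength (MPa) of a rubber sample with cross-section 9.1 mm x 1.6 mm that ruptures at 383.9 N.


Area = width * thickness = 9.1 * 1.6 = 14.56 mm^2
TS = force / area = 383.9 / 14.56 = 26.37 MPa

26.37 MPa


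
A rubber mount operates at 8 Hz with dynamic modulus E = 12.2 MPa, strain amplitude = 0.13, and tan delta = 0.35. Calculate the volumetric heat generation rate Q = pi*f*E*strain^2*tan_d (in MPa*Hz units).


Q = pi * f * E * strain^2 * tan_d
= pi * 8 * 12.2 * 0.13^2 * 0.35
= pi * 8 * 12.2 * 0.0169 * 0.35
= 1.8137

Q = 1.8137


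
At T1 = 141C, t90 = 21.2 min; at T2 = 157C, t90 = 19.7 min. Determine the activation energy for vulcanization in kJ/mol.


T1 = 414.15 K, T2 = 430.15 K
1/T1 - 1/T2 = 8.9814e-05
ln(t1/t2) = ln(21.2/19.7) = 0.0734
Ea = 8.314 * 0.0734 / 8.9814e-05 = 6792.9811 J/mol
Ea = 6.79 kJ/mol

6.79 kJ/mol


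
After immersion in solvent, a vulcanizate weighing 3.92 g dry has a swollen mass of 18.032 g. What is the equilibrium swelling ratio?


Q = W_swollen / W_dry
Q = 18.032 / 3.92
Q = 4.6

Q = 4.6


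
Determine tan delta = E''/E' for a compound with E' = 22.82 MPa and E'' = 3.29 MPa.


tan delta = E'' / E'
= 3.29 / 22.82
= 0.1442

tan delta = 0.1442


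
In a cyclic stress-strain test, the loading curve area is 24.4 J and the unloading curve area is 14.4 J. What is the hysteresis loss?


Hysteresis loss = loading - unloading
= 24.4 - 14.4
= 10.0 J

10.0 J


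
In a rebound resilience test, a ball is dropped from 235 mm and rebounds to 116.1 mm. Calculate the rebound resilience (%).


Resilience = h_rebound / h_drop * 100
= 116.1 / 235 * 100
= 49.4%

49.4%


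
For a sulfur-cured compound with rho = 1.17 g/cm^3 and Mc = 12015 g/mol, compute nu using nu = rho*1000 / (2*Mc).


nu = rho * 1000 / (2 * Mc)
nu = 1.17 * 1000 / (2 * 12015)
nu = 1170.0 / 24030
nu = 0.0487 mol/L

0.0487 mol/L


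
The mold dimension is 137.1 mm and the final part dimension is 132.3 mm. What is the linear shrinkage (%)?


Shrinkage = (mold - part) / mold * 100
= (137.1 - 132.3) / 137.1 * 100
= 4.8 / 137.1 * 100
= 3.5%

3.5%


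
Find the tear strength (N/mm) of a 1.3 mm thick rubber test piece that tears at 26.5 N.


Tear strength = force / thickness
= 26.5 / 1.3
= 20.38 N/mm

20.38 N/mm


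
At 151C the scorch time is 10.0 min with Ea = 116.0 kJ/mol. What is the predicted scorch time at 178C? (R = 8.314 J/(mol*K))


Convert temperatures: T1 = 151 + 273.15 = 424.15 K, T2 = 178 + 273.15 = 451.15 K
ts2_new = 10.0 * exp(116000 / 8.314 * (1/451.15 - 1/424.15))
1/T2 - 1/T1 = -1.4110e-04
ts2_new = 1.4 min

1.4 min


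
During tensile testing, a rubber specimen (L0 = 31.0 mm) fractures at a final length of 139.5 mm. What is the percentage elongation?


Elongation = (Lf - L0) / L0 * 100
= (139.5 - 31.0) / 31.0 * 100
= 108.5 / 31.0 * 100
= 350.0%

350.0%


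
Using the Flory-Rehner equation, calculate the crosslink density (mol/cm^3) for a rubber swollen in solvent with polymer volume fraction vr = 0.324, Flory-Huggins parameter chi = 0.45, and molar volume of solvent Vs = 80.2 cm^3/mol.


ln(1 - vr) = ln(1 - 0.324) = -0.3916
Numerator = -((-0.3916) + 0.324 + 0.45 * 0.324^2) = 0.0203
Denominator = 80.2 * (0.324^(1/3) - 0.324/2) = 42.0912
nu = 0.0203 / 42.0912 = 4.8283e-04 mol/cm^3

4.8283e-04 mol/cm^3


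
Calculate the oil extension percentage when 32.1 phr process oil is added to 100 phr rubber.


Oil % = oil / (100 + oil) * 100
= 32.1 / (100 + 32.1) * 100
= 32.1 / 132.1 * 100
= 24.3%

24.3%


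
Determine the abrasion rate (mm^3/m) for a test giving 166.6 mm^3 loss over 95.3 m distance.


Rate = volume_loss / distance
= 166.6 / 95.3
= 1.748 mm^3/m

1.748 mm^3/m


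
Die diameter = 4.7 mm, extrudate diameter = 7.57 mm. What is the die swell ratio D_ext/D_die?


Die swell ratio = D_extrudate / D_die
= 7.57 / 4.7
= 1.611

Die swell = 1.611


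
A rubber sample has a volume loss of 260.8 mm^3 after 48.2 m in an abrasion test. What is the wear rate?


Rate = volume_loss / distance
= 260.8 / 48.2
= 5.411 mm^3/m

5.411 mm^3/m


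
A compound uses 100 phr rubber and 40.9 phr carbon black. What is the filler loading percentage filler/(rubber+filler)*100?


Filler % = filler / (rubber + filler) * 100
= 40.9 / (100 + 40.9) * 100
= 40.9 / 140.9 * 100
= 29.03%

29.03%


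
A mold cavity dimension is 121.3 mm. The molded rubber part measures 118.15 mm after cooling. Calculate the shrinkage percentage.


Shrinkage = (mold - part) / mold * 100
= (121.3 - 118.15) / 121.3 * 100
= 3.15 / 121.3 * 100
= 2.6%

2.6%


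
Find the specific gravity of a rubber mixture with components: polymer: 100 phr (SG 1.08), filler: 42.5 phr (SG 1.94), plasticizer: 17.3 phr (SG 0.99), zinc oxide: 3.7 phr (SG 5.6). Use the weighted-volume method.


Sum of weights = 163.5
Volume contributions:
  polymer: 100/1.08 = 92.5926
  filler: 42.5/1.94 = 21.9072
  plasticizer: 17.3/0.99 = 17.4747
  zinc oxide: 3.7/5.6 = 0.6607
Sum of volumes = 132.6353
SG = 163.5 / 132.6353 = 1.233

SG = 1.233


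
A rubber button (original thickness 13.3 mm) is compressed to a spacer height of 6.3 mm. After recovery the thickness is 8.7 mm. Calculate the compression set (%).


CS = (t0 - recovered) / (t0 - ts) * 100
= (13.3 - 8.7) / (13.3 - 6.3) * 100
= 4.6 / 7.0 * 100
= 65.7%

65.7%


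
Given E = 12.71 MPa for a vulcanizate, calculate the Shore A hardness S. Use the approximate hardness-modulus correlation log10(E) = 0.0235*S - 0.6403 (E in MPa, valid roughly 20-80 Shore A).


log10(E) = 0.0235*S - 0.6403  =>  S = (log10(E) + 0.6403) / 0.0235
log10(12.71) = 1.104146
S = (1.104146 + 0.6403) / 0.0235 = 1.744446 / 0.0235
S = 74.2

Shore A = 74.2


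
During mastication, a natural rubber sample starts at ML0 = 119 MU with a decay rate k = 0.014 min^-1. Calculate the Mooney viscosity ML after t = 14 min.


ML = ML0 * exp(-k * t)
ML = 119 * exp(-0.014 * 14)
ML = 119 * 0.8220
ML = 97.82 MU

97.82 MU


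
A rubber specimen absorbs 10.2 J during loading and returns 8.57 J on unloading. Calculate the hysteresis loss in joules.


Hysteresis loss = loading - unloading
= 10.2 - 8.57
= 1.63 J

1.63 J


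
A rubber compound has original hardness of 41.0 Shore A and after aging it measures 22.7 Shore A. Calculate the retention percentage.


Retention = aged / original * 100
= 22.7 / 41.0 * 100
= 55.4%

55.4%


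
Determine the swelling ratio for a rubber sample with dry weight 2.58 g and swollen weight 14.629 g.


Q = W_swollen / W_dry
Q = 14.629 / 2.58
Q = 5.67

Q = 5.67


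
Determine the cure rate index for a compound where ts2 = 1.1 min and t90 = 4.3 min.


CRI = 100 / (t90 - ts2)
= 100 / (4.3 - 1.1)
= 100 / 3.2
= 31.25 min^-1

31.25 min^-1


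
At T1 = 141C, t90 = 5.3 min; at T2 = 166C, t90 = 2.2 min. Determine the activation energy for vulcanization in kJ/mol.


T1 = 414.15 K, T2 = 439.15 K
1/T1 - 1/T2 = 1.3746e-04
ln(t1/t2) = ln(5.3/2.2) = 0.8792
Ea = 8.314 * 0.8792 / 1.3746e-04 = 53180.5316 J/mol
Ea = 53.18 kJ/mol

53.18 kJ/mol


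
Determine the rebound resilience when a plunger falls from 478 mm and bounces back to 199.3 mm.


Resilience = h_rebound / h_drop * 100
= 199.3 / 478 * 100
= 41.7%

41.7%


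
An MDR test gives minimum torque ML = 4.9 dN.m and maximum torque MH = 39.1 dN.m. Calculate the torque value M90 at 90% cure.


M90 = ML + 0.9 * (MH - ML)
M90 = 4.9 + 0.9 * (39.1 - 4.9)
M90 = 4.9 + 0.9 * 34.2
M90 = 35.68 dN.m

35.68 dN.m


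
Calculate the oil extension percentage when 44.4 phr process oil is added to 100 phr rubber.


Oil % = oil / (100 + oil) * 100
= 44.4 / (100 + 44.4) * 100
= 44.4 / 144.4 * 100
= 30.75%

30.75%


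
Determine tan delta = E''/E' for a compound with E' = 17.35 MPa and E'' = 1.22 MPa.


tan delta = E'' / E'
= 1.22 / 17.35
= 0.0703

tan delta = 0.0703


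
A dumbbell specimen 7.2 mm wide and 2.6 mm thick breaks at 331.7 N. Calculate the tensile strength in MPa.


Area = width * thickness = 7.2 * 2.6 = 18.72 mm^2
TS = force / area = 331.7 / 18.72 = 17.72 MPa

17.72 MPa


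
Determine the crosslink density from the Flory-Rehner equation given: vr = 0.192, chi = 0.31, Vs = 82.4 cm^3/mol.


ln(1 - vr) = ln(1 - 0.192) = -0.2132
Numerator = -((-0.2132) + 0.192 + 0.31 * 0.192^2) = 0.0098
Denominator = 82.4 * (0.192^(1/3) - 0.192/2) = 39.6261
nu = 0.0098 / 39.6261 = 2.4644e-04 mol/cm^3

2.4644e-04 mol/cm^3


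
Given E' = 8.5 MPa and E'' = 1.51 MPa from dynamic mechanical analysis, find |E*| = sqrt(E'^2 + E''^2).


|E*| = sqrt(E'^2 + E''^2)
= sqrt(8.5^2 + 1.51^2)
= sqrt(72.2500 + 2.2801)
= 8.633 MPa

8.633 MPa


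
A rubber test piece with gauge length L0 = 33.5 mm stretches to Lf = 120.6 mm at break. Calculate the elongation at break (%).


Elongation = (Lf - L0) / L0 * 100
= (120.6 - 33.5) / 33.5 * 100
= 87.1 / 33.5 * 100
= 260.0%

260.0%


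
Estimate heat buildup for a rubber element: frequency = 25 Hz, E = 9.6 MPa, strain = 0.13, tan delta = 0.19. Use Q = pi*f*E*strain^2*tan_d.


Q = pi * f * E * strain^2 * tan_d
= pi * 25 * 9.6 * 0.13^2 * 0.19
= pi * 25 * 9.6 * 0.0169 * 0.19
= 2.4210

Q = 2.4210


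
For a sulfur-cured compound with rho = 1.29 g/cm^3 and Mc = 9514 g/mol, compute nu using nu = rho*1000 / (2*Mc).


nu = rho * 1000 / (2 * Mc)
nu = 1.29 * 1000 / (2 * 9514)
nu = 1290.0 / 19028
nu = 0.0678 mol/L

0.0678 mol/L


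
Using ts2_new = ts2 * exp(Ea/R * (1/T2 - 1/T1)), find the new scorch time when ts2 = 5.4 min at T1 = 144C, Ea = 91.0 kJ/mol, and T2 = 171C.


Convert temperatures: T1 = 144 + 273.15 = 417.15 K, T2 = 171 + 273.15 = 444.15 K
ts2_new = 5.4 * exp(91000 / 8.314 * (1/444.15 - 1/417.15))
1/T2 - 1/T1 = -1.4573e-04
ts2_new = 1.1 min

1.1 min


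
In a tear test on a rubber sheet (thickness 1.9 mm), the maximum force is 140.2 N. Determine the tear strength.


Tear strength = force / thickness
= 140.2 / 1.9
= 73.79 N/mm

73.79 N/mm


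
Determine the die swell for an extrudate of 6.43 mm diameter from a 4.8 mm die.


Die swell ratio = D_extrudate / D_die
= 6.43 / 4.8
= 1.34

Die swell = 1.34


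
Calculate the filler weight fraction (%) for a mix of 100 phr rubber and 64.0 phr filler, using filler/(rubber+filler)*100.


Filler % = filler / (rubber + filler) * 100
= 64.0 / (100 + 64.0) * 100
= 64.0 / 164.0 * 100
= 39.02%

39.02%


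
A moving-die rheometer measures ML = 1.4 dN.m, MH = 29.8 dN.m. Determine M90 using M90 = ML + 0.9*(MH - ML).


M90 = ML + 0.9 * (MH - ML)
M90 = 1.4 + 0.9 * (29.8 - 1.4)
M90 = 1.4 + 0.9 * 28.4
M90 = 26.96 dN.m

26.96 dN.m


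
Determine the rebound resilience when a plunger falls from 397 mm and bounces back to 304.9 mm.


Resilience = h_rebound / h_drop * 100
= 304.9 / 397 * 100
= 76.8%

76.8%


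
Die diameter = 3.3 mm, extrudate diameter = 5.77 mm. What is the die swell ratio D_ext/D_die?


Die swell ratio = D_extrudate / D_die
= 5.77 / 3.3
= 1.748

Die swell = 1.748


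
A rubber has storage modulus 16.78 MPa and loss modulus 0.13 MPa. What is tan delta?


tan delta = E'' / E'
= 0.13 / 16.78
= 0.0077

tan delta = 0.0077


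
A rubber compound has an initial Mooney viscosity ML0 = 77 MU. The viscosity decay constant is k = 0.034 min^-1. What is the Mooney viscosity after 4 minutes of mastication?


ML = ML0 * exp(-k * t)
ML = 77 * exp(-0.034 * 4)
ML = 77 * 0.8728
ML = 67.21 MU

67.21 MU


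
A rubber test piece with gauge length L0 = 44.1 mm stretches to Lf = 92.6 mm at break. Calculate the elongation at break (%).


Elongation = (Lf - L0) / L0 * 100
= (92.6 - 44.1) / 44.1 * 100
= 48.5 / 44.1 * 100
= 110.0%

110.0%


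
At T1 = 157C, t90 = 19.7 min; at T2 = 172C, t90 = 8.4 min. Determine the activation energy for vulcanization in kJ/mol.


T1 = 430.15 K, T2 = 445.15 K
1/T1 - 1/T2 = 7.8337e-05
ln(t1/t2) = ln(19.7/8.4) = 0.8524
Ea = 8.314 * 0.8524 / 7.8337e-05 = 90465.2625 J/mol
Ea = 90.47 kJ/mol

90.47 kJ/mol


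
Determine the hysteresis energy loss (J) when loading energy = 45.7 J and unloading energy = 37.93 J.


Hysteresis loss = loading - unloading
= 45.7 - 37.93
= 7.77 J

7.77 J


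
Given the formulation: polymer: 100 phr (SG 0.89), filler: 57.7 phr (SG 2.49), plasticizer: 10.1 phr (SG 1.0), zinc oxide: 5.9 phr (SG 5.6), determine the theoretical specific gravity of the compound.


Sum of weights = 173.7
Volume contributions:
  polymer: 100/0.89 = 112.3596
  filler: 57.7/2.49 = 23.1727
  plasticizer: 10.1/1.0 = 10.1000
  zinc oxide: 5.9/5.6 = 1.0536
Sum of volumes = 146.6858
SG = 173.7 / 146.6858 = 1.184

SG = 1.184
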